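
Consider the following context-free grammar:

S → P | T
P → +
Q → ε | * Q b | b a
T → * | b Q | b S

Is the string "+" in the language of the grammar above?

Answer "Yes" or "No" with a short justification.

Yes - a valid derivation exists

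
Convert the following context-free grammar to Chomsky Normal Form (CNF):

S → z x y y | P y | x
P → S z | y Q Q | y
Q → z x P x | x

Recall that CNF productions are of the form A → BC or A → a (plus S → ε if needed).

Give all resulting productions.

TZ → z; TX → x; TY → y; S → x; P → y; Q → x; S → TZ X0; X0 → TX X1; X1 → TY TY; S → P TY; P → S TZ; P → TY X2; X2 → Q Q; Q → TZ X3; X3 → TX X4; X4 → P TX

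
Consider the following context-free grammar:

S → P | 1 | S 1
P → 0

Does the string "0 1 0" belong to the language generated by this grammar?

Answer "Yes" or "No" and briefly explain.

No - no valid derivation exists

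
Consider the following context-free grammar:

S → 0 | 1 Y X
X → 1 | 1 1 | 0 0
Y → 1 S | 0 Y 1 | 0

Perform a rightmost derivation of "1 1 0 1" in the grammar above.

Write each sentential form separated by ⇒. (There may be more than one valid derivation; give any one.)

S ⇒ 1 Y X ⇒ 1 Y 1 ⇒ 1 1 S 1 ⇒ 1 1 0 1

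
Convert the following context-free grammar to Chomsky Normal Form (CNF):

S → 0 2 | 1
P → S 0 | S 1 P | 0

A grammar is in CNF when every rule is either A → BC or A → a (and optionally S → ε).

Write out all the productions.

T0 → 0; T2 → 2; S → 1; T1 → 1; P → 0; S → T0 T2; P → S T0; P → S X0; X0 → T1 P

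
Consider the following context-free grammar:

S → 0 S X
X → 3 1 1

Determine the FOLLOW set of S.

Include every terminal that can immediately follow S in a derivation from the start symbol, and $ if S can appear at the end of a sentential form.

We compute FOLLOW(S) using the standard algorithm.
FOLLOW(S) starts with {$}.
FIRST(S) = {0}
FIRST(X) = {3}
FOLLOW(S) = {$, 3}
FOLLOW(X) = {$, 3}
Therefore, FOLLOW(S) = {$, 3}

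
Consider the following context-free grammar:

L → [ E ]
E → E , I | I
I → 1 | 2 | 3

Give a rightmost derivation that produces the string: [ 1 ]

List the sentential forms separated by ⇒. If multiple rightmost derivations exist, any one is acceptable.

L ⇒ [ E ] ⇒ [ I ] ⇒ [ 1 ]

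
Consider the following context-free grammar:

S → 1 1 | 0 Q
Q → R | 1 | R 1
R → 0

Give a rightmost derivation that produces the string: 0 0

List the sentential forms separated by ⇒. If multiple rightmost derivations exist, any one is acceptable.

S ⇒ 0 Q ⇒ 0 R ⇒ 0 0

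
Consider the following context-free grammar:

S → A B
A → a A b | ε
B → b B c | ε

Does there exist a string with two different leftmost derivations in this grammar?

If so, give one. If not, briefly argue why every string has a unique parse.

No - every string in the language has a unique leftmost derivation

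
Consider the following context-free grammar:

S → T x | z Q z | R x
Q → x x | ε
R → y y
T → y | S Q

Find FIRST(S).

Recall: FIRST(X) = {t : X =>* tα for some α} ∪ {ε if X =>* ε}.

We compute FIRST(S) using the standard algorithm.
FIRST(Q) = {x, ε}
FIRST(R) = {y}
FIRST(S) = {y, z}
FIRST(T) = {y, z}
Therefore, FIRST(S) = {y, z}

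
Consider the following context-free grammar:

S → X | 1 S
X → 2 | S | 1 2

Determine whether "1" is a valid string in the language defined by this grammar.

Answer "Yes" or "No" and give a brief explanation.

No - no valid derivation exists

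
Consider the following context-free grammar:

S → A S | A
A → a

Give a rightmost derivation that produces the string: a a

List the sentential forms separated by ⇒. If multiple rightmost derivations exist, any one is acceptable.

S ⇒ A S ⇒ A A ⇒ A a ⇒ a a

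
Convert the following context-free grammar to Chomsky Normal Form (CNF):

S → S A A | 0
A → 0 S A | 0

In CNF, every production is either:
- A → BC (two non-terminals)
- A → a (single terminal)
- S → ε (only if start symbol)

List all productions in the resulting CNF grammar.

S → 0; T0 → 0; A → 0; S → S X0; X0 → A A; A → T0 X1; X1 → S A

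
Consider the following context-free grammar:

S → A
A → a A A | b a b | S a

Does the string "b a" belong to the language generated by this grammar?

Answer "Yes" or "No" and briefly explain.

No - no valid derivation exists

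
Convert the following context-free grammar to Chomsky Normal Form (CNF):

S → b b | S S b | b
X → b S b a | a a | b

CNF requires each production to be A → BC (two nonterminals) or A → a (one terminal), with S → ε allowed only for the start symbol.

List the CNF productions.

TB → b; S → b; TA → a; X → b; S → TB TB; S → S X0; X0 → S TB; X → TB X1; X1 → S X2; X2 → TB TA; X → TA TA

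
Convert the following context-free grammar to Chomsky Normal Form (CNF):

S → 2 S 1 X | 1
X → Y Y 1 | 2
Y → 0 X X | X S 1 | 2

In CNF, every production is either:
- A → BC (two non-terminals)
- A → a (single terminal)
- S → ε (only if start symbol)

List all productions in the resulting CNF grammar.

T2 → 2; T1 → 1; S → 1; X → 2; T0 → 0; Y → 2; S → T2 X0; X0 → S X1; X1 → T1 X; X → Y X2; X2 → Y T1; Y → T0 X3; X3 → X X; Y → X X4; X4 → S T1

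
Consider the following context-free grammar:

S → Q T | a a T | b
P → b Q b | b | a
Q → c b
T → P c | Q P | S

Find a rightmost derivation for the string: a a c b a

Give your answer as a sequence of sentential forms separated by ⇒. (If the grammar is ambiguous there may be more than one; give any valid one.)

S ⇒ a a T ⇒ a a Q P ⇒ a a Q a ⇒ a a c b a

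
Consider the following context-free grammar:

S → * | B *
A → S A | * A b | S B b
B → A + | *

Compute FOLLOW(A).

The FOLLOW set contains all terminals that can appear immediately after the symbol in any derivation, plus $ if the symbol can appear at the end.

We compute FOLLOW(A) using the standard algorithm.
FOLLOW(S) starts with {$}.
FIRST(A) = {*}
FIRST(B) = {*}
FIRST(S) = {*}
FOLLOW(A) = {+, b}
FOLLOW(B) = {*, b}
FOLLOW(S) = {$, *}
Therefore, FOLLOW(A) = {+, b}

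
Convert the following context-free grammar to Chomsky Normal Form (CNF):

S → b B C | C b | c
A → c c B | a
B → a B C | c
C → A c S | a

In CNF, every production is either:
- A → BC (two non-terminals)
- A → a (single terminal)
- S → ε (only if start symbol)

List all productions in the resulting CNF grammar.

TB → b; S → c; TC → c; A → a; TA → a; B → c; C → a; S → TB X0; X0 → B C; S → C TB; A → TC X1; X1 → TC B; B → TA X2; X2 → B C; C → A X3; X3 → TC S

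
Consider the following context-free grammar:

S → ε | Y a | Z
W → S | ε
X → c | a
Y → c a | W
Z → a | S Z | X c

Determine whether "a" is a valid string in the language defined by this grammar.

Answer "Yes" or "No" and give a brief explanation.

Yes - a valid derivation exists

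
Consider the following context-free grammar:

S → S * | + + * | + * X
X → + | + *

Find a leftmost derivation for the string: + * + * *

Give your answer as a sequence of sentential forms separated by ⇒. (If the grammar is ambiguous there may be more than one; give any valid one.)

S ⇒ S * ⇒ + * X * ⇒ + * + * *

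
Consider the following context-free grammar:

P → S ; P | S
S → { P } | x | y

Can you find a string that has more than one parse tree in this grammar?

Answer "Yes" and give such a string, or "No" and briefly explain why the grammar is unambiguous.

No - the grammar is unambiguous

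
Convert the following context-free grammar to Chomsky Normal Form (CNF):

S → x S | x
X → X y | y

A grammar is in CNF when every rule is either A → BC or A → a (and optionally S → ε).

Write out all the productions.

TX → x; S → x; TY → y; X → y; S → TX S; X → X TY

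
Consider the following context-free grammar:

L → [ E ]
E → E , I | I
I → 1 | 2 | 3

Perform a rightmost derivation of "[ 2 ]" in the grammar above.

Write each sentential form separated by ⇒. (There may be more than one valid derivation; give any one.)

L ⇒ [ E ] ⇒ [ I ] ⇒ [ 2 ]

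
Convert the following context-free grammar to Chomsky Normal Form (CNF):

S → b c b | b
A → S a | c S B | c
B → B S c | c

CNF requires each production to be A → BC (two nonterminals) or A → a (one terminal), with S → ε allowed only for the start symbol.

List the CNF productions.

TB → b; TC → c; S → b; TA → a; A → c; B → c; S → TB X0; X0 → TC TB; A → S TA; A → TC X1; X1 → S B; B → B X2; X2 → S TC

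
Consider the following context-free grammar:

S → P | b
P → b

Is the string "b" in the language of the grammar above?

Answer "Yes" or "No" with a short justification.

Yes - a valid derivation exists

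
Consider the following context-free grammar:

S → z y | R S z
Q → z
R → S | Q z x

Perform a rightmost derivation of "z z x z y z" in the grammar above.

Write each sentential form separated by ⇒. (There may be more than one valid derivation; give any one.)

S ⇒ R S z ⇒ R z y z ⇒ Q z x z y z ⇒ z z x z y z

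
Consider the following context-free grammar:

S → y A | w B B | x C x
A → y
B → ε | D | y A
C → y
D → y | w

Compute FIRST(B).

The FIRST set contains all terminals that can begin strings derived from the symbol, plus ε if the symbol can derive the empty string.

We compute FIRST(B) using the standard algorithm.
FIRST(A) = {y}
FIRST(B) = {w, y, ε}
FIRST(C) = {y}
FIRST(D) = {w, y}
FIRST(S) = {w, x, y}
Therefore, FIRST(B) = {w, y, ε}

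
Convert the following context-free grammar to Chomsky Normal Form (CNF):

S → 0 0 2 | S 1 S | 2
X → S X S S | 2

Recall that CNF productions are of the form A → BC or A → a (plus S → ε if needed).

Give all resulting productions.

T0 → 0; T2 → 2; T1 → 1; S → 2; X → 2; S → T0 X0; X0 → T0 T2; S → S X1; X1 → T1 S; X → S X2; X2 → X X3; X3 → S S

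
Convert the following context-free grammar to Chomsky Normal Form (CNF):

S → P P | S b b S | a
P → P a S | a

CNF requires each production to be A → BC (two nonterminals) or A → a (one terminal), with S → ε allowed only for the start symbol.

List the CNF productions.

TB → b; S → a; TA → a; P → a; S → P P; S → S X0; X0 → TB X1; X1 → TB S; P → P X2; X2 → TA S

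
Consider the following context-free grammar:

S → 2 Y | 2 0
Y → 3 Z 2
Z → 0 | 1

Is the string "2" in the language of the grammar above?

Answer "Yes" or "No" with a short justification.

No - no valid derivation exists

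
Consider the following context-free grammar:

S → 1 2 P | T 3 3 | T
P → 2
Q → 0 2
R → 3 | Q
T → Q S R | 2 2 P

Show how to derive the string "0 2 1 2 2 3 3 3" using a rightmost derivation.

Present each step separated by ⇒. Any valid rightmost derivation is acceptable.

S ⇒ T 3 3 ⇒ Q S R 3 3 ⇒ Q S 3 3 3 ⇒ Q 1 2 P 3 3 3 ⇒ Q 1 2 2 3 3 3 ⇒ 0 2 1 2 2 3 3 3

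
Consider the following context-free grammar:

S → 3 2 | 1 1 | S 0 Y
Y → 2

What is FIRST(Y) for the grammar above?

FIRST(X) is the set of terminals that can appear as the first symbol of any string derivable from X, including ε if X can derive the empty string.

We compute FIRST(Y) using the standard algorithm.
FIRST(S) = {1, 3}
FIRST(Y) = {2}
Therefore, FIRST(Y) = {2}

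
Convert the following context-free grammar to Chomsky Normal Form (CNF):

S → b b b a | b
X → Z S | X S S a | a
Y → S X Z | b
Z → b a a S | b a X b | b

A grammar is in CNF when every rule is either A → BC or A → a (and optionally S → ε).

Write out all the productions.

TB → b; TA → a; S → b; X → a; Y → b; Z → b; S → TB X0; X0 → TB X1; X1 → TB TA; X → Z S; X → X X2; X2 → S X3; X3 → S TA; Y → S X4; X4 → X Z; Z → TB X5; X5 → TA X6; X6 → TA S; Z → TB X7; X7 → TA X8; X8 → X TB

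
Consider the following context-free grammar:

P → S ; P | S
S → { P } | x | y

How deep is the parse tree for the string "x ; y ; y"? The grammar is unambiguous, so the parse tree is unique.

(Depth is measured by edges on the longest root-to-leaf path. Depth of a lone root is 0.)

4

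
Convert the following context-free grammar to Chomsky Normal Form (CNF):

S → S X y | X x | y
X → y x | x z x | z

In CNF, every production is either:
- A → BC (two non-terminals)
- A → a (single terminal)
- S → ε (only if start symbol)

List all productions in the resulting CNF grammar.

TY → y; TX → x; S → y; TZ → z; X → z; S → S X0; X0 → X TY; S → X TX; X → TY TX; X → TX X1; X1 → TZ TX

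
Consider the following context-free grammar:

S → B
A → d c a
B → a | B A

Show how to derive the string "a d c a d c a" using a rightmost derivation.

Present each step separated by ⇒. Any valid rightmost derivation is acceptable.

S ⇒ B ⇒ B A ⇒ B d c a ⇒ B A d c a ⇒ B d c a d c a ⇒ a d c a d c a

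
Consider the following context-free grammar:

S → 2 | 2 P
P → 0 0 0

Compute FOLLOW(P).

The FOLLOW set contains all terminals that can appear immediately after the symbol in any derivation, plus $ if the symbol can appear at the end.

We compute FOLLOW(P) using the standard algorithm.
FOLLOW(S) starts with {$}.
FIRST(P) = {0}
FIRST(S) = {2}
FOLLOW(P) = {$}
FOLLOW(S) = {$}
Therefore, FOLLOW(P) = {$}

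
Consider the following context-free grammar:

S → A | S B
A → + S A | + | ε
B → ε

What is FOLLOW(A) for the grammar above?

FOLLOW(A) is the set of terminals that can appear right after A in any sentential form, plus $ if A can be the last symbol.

We compute FOLLOW(A) using the standard algorithm.
FOLLOW(S) starts with {$}.
FIRST(A) = {+, ε}
FIRST(B) = {ε}
FIRST(S) = {+, ε}
FOLLOW(A) = {$, +}
FOLLOW(B) = {$, +}
FOLLOW(S) = {$, +}
Therefore, FOLLOW(A) = {$, +}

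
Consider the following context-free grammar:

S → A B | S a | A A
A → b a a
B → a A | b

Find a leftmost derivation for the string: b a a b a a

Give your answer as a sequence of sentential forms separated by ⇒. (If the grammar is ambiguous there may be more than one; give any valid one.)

S ⇒ A A ⇒ b a a A ⇒ b a a b a a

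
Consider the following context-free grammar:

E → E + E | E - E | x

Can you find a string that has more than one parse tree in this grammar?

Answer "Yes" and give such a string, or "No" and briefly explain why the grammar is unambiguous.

Yes - the string 'x - x + x + x - x' has two distinct parse trees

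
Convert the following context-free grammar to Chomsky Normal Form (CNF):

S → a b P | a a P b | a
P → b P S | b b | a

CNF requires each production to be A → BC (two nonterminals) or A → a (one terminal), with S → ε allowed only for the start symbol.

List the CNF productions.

TA → a; TB → b; S → a; P → a; S → TA X0; X0 → TB P; S → TA X1; X1 → TA X2; X2 → P TB; P → TB X3; X3 → P S; P → TB TB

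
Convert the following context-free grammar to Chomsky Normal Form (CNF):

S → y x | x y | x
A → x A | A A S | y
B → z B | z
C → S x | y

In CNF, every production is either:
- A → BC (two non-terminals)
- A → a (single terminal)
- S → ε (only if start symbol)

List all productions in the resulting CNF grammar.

TY → y; TX → x; S → x; A → y; TZ → z; B → z; C → y; S → TY TX; S → TX TY; A → TX A; A → A X0; X0 → A S; B → TZ B; C → S TX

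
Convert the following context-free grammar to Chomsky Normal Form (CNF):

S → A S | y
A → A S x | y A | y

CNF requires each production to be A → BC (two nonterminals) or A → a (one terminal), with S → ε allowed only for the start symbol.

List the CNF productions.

S → y; TX → x; TY → y; A → y; S → A S; A → A X0; X0 → S TX; A → TY A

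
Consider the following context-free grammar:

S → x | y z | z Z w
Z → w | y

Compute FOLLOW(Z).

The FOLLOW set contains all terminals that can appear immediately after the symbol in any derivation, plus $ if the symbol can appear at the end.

We compute FOLLOW(Z) using the standard algorithm.
FOLLOW(S) starts with {$}.
FIRST(S) = {x, y, z}
FIRST(Z) = {w, y}
FOLLOW(S) = {$}
FOLLOW(Z) = {w}
Therefore, FOLLOW(Z) = {w}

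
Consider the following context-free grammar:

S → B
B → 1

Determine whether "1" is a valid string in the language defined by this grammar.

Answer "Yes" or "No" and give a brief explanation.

Yes - a valid derivation exists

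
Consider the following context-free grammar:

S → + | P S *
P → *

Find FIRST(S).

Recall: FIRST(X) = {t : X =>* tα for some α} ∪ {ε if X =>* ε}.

We compute FIRST(S) using the standard algorithm.
FIRST(P) = {*}
FIRST(S) = {*, +}
Therefore, FIRST(S) = {*, +}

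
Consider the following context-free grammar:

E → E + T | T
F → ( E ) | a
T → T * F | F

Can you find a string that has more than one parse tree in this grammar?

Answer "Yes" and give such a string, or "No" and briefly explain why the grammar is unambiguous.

No - the grammar is unambiguous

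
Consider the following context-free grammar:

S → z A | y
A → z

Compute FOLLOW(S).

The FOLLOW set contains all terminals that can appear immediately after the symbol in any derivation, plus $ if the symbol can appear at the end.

We compute FOLLOW(S) using the standard algorithm.
FOLLOW(S) starts with {$}.
FIRST(A) = {z}
FIRST(S) = {y, z}
FOLLOW(A) = {$}
FOLLOW(S) = {$}
Therefore, FOLLOW(S) = {$}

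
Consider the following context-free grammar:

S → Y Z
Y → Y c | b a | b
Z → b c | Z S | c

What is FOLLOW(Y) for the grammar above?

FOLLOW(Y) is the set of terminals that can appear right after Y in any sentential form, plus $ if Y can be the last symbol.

We compute FOLLOW(Y) using the standard algorithm.
FOLLOW(S) starts with {$}.
FIRST(S) = {b}
FIRST(Y) = {b}
FIRST(Z) = {b, c}
FOLLOW(S) = {$, b}
FOLLOW(Y) = {b, c}
FOLLOW(Z) = {$, b}
Therefore, FOLLOW(Y) = {b, c}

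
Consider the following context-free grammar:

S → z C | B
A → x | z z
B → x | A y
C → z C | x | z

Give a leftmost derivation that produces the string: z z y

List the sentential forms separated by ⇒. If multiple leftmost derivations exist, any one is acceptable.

S ⇒ B ⇒ A y ⇒ z z y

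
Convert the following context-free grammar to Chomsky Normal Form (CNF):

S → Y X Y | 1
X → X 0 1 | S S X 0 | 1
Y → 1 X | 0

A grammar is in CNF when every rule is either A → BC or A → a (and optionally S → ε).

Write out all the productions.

S → 1; T0 → 0; T1 → 1; X → 1; Y → 0; S → Y X0; X0 → X Y; X → X X1; X1 → T0 T1; X → S X2; X2 → S X3; X3 → X T0; Y → T1 X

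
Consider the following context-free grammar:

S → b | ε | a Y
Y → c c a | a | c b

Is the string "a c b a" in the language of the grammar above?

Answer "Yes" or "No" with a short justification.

No - no valid derivation exists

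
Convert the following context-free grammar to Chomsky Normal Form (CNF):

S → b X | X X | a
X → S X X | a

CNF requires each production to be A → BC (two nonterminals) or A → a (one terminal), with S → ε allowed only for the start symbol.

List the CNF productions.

TB → b; S → a; X → a; S → TB X; S → X X; X → S X0; X0 → X X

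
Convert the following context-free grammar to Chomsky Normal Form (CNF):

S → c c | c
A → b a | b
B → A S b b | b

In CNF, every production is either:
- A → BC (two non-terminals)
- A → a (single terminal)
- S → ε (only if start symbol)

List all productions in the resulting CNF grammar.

TC → c; S → c; TB → b; TA → a; A → b; B → b; S → TC TC; A → TB TA; B → A X0; X0 → S X1; X1 → TB TB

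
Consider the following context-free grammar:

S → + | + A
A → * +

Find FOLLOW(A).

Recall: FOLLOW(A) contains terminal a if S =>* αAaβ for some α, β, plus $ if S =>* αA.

We compute FOLLOW(A) using the standard algorithm.
FOLLOW(S) starts with {$}.
FIRST(A) = {*}
FIRST(S) = {+}
FOLLOW(A) = {$}
FOLLOW(S) = {$}
Therefore, FOLLOW(A) = {$}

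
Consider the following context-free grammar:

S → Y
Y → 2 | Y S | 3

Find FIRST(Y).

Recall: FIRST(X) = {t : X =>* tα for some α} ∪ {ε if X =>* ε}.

We compute FIRST(Y) using the standard algorithm.
FIRST(S) = {2, 3}
FIRST(Y) = {2, 3}
Therefore, FIRST(Y) = {2, 3}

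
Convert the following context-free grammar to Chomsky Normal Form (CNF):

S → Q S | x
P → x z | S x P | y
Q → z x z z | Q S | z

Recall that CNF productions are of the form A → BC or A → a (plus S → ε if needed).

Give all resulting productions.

S → x; TX → x; TZ → z; P → y; Q → z; S → Q S; P → TX TZ; P → S X0; X0 → TX P; Q → TZ X1; X1 → TX X2; X2 → TZ TZ; Q → Q S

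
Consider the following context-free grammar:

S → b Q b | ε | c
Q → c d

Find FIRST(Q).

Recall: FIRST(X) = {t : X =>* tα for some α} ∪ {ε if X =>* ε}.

We compute FIRST(Q) using the standard algorithm.
FIRST(Q) = {c}
FIRST(S) = {b, c, ε}
Therefore, FIRST(Q) = {c}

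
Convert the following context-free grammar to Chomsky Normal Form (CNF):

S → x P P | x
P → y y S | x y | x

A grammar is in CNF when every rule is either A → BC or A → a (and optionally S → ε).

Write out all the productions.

TX → x; S → x; TY → y; P → x; S → TX X0; X0 → P P; P → TY X1; X1 → TY S; P → TX TY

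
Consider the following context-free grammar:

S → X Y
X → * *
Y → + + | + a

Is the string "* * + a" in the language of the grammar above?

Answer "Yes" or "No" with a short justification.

Yes - a valid derivation exists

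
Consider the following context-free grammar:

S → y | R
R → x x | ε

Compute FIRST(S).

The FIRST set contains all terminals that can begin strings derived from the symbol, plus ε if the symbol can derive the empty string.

We compute FIRST(S) using the standard algorithm.
FIRST(R) = {x, ε}
FIRST(S) = {x, y, ε}
Therefore, FIRST(S) = {x, y, ε}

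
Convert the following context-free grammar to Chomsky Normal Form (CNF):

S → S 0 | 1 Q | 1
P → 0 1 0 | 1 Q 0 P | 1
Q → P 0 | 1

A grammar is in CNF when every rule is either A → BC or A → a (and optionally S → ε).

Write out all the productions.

T0 → 0; T1 → 1; S → 1; P → 1; Q → 1; S → S T0; S → T1 Q; P → T0 X0; X0 → T1 T0; P → T1 X1; X1 → Q X2; X2 → T0 P; Q → P T0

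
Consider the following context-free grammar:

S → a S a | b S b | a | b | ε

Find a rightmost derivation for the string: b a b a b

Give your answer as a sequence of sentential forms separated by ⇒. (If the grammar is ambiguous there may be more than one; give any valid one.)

S ⇒ b S b ⇒ b a S a b ⇒ b a b a b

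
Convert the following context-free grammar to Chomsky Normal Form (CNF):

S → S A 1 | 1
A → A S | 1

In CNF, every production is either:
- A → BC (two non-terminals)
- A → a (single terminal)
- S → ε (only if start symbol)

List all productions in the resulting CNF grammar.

T1 → 1; S → 1; A → 1; S → S X0; X0 → A T1; A → A S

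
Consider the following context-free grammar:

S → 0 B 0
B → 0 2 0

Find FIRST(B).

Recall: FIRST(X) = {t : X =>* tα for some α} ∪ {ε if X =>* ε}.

We compute FIRST(B) using the standard algorithm.
FIRST(B) = {0}
FIRST(S) = {0}
Therefore, FIRST(B) = {0}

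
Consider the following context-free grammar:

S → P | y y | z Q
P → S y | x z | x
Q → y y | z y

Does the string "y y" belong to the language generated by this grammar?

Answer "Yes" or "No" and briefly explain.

Yes - a valid derivation exists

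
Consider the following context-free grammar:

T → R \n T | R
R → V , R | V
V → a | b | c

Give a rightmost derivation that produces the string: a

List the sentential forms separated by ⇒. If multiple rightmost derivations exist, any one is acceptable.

T ⇒ R ⇒ V ⇒ a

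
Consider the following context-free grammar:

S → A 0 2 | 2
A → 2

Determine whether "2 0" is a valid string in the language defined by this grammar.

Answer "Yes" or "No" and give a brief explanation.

No - no valid derivation exists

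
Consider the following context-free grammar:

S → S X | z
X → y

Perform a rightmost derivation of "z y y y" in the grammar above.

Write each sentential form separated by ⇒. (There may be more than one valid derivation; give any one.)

S ⇒ S X ⇒ S y ⇒ S X y ⇒ S y y ⇒ S X y y ⇒ S y y y ⇒ z y y y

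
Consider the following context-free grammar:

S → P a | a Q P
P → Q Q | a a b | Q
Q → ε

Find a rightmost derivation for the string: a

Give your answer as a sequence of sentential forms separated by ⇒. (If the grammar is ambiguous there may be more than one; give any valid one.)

S ⇒ P a ⇒ Q a ⇒ a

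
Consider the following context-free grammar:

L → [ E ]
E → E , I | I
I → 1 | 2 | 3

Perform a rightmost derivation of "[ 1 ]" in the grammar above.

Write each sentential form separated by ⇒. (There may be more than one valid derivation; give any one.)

L ⇒ [ E ] ⇒ [ I ] ⇒ [ 1 ]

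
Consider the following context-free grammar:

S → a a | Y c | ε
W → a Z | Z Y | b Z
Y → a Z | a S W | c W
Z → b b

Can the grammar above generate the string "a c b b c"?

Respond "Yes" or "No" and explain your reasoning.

No - no valid derivation exists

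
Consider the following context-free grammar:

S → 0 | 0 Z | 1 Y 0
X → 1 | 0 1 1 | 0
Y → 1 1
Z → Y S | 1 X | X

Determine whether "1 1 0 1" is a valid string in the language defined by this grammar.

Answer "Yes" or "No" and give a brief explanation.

No - no valid derivation exists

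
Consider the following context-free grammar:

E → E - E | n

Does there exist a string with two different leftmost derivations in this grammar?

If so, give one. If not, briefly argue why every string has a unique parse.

Yes - the string 'n - n - n - n' has two distinct leftmost derivations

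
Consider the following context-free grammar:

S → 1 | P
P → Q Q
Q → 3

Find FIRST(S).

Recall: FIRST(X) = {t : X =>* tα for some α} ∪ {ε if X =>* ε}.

We compute FIRST(S) using the standard algorithm.
FIRST(P) = {3}
FIRST(Q) = {3}
FIRST(S) = {1, 3}
Therefore, FIRST(S) = {1, 3}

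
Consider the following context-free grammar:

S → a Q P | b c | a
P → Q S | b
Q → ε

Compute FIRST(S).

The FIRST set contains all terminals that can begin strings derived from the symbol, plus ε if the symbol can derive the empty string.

We compute FIRST(S) using the standard algorithm.
FIRST(P) = {a, b}
FIRST(Q) = {ε}
FIRST(S) = {a, b}
Therefore, FIRST(S) = {a, b}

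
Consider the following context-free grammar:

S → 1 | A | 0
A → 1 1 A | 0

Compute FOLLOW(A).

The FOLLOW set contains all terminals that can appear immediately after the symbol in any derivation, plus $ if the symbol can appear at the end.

We compute FOLLOW(A) using the standard algorithm.
FOLLOW(S) starts with {$}.
FIRST(A) = {0, 1}
FIRST(S) = {0, 1}
FOLLOW(A) = {$}
FOLLOW(S) = {$}
Therefore, FOLLOW(A) = {$}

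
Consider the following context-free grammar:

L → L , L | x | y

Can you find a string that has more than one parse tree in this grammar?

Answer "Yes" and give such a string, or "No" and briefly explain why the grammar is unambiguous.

Yes - the string 'x , y , y , x' has two distinct parse trees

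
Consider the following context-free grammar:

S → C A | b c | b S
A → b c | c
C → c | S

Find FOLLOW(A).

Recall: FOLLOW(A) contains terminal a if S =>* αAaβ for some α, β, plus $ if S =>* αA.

We compute FOLLOW(A) using the standard algorithm.
FOLLOW(S) starts with {$}.
FIRST(A) = {b, c}
FIRST(C) = {b, c}
FIRST(S) = {b, c}
FOLLOW(A) = {$, b, c}
FOLLOW(C) = {b, c}
FOLLOW(S) = {$, b, c}
Therefore, FOLLOW(A) = {$, b, c}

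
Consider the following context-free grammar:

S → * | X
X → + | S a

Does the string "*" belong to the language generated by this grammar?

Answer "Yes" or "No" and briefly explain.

Yes - a valid derivation exists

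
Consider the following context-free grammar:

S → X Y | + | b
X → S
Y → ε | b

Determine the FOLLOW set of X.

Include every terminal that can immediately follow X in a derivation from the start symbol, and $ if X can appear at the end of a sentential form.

We compute FOLLOW(X) using the standard algorithm.
FOLLOW(S) starts with {$}.
FIRST(S) = {+, b}
FIRST(X) = {+, b}
FIRST(Y) = {b, ε}
FOLLOW(S) = {$, b}
FOLLOW(X) = {$, b}
FOLLOW(Y) = {$, b}
Therefore, FOLLOW(X) = {$, b}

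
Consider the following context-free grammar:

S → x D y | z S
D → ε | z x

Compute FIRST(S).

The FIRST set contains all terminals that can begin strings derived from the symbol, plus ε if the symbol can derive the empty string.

We compute FIRST(S) using the standard algorithm.
FIRST(D) = {z, ε}
FIRST(S) = {x, z}
Therefore, FIRST(S) = {x, z}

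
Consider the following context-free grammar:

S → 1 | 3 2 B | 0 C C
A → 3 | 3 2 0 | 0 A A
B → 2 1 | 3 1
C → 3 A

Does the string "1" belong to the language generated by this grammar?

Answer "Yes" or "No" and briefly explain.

Yes - a valid derivation exists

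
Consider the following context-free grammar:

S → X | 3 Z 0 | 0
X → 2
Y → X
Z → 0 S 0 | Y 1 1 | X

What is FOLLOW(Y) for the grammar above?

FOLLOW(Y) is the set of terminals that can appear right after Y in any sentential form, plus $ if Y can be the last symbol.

We compute FOLLOW(Y) using the standard algorithm.
FOLLOW(S) starts with {$}.
FIRST(S) = {0, 2, 3}
FIRST(X) = {2}
FIRST(Y) = {2}
FIRST(Z) = {0, 2}
FOLLOW(S) = {$, 0}
FOLLOW(X) = {$, 0, 1}
FOLLOW(Y) = {1}
FOLLOW(Z) = {0}
Therefore, FOLLOW(Y) = {1}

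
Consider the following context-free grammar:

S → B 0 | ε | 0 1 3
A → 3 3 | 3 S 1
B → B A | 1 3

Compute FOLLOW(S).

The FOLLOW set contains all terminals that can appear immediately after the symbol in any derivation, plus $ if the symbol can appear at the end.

We compute FOLLOW(S) using the standard algorithm.
FOLLOW(S) starts with {$}.
FIRST(A) = {3}
FIRST(B) = {1}
FIRST(S) = {0, 1, ε}
FOLLOW(A) = {0, 3}
FOLLOW(B) = {0, 3}
FOLLOW(S) = {$, 1}
Therefore, FOLLOW(S) = {$, 1}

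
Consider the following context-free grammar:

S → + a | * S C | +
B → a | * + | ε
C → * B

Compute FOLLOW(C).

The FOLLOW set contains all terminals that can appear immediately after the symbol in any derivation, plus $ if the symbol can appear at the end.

We compute FOLLOW(C) using the standard algorithm.
FOLLOW(S) starts with {$}.
FIRST(B) = {*, a, ε}
FIRST(C) = {*}
FIRST(S) = {*, +}
FOLLOW(B) = {$, *}
FOLLOW(C) = {$, *}
FOLLOW(S) = {$, *}
Therefore, FOLLOW(C) = {$, *}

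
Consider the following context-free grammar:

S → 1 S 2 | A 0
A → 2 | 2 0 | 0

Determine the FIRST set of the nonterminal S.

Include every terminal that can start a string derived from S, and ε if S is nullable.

We compute FIRST(S) using the standard algorithm.
FIRST(A) = {0, 2}
FIRST(S) = {0, 1, 2}
Therefore, FIRST(S) = {0, 1, 2}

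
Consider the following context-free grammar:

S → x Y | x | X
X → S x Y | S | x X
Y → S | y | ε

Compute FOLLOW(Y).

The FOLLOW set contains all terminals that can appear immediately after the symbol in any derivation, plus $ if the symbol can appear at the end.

We compute FOLLOW(Y) using the standard algorithm.
FOLLOW(S) starts with {$}.
FIRST(S) = {x}
FIRST(X) = {x}
FIRST(Y) = {x, y, ε}
FOLLOW(S) = {$, x}
FOLLOW(X) = {$, x}
FOLLOW(Y) = {$, x}
Therefore, FOLLOW(Y) = {$, x}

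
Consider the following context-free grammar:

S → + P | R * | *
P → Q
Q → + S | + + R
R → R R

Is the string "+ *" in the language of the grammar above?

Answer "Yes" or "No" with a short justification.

No - no valid derivation exists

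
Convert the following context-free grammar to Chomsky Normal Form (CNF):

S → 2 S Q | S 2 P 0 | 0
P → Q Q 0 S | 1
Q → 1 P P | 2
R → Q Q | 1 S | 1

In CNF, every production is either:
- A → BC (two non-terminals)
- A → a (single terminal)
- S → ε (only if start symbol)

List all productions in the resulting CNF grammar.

T2 → 2; T0 → 0; S → 0; P → 1; T1 → 1; Q → 2; R → 1; S → T2 X0; X0 → S Q; S → S X1; X1 → T2 X2; X2 → P T0; P → Q X3; X3 → Q X4; X4 → T0 S; Q → T1 X5; X5 → P P; R → Q Q; R → T1 S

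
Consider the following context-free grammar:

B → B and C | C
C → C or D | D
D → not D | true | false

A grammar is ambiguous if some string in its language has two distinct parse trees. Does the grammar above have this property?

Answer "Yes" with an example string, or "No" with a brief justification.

No - the grammar is unambiguous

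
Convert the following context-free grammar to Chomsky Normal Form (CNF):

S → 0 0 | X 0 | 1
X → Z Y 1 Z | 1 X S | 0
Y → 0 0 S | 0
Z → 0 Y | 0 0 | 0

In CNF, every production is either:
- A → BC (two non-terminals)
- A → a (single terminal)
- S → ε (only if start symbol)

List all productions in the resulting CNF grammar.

T0 → 0; S → 1; T1 → 1; X → 0; Y → 0; Z → 0; S → T0 T0; S → X T0; X → Z X0; X0 → Y X1; X1 → T1 Z; X → T1 X2; X2 → X S; Y → T0 X3; X3 → T0 S; Z → T0 Y; Z → T0 T0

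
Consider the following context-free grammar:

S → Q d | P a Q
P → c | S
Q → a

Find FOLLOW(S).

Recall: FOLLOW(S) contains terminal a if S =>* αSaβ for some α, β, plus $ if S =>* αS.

We compute FOLLOW(S) using the standard algorithm.
FOLLOW(S) starts with {$}.
FIRST(P) = {a, c}
FIRST(Q) = {a}
FIRST(S) = {a, c}
FOLLOW(P) = {a}
FOLLOW(Q) = {$, a, d}
FOLLOW(S) = {$, a}
Therefore, FOLLOW(S) = {$, a}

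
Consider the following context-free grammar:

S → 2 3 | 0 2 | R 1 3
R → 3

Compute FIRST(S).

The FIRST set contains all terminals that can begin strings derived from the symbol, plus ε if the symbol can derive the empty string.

We compute FIRST(S) using the standard algorithm.
FIRST(R) = {3}
FIRST(S) = {0, 2, 3}
Therefore, FIRST(S) = {0, 2, 3}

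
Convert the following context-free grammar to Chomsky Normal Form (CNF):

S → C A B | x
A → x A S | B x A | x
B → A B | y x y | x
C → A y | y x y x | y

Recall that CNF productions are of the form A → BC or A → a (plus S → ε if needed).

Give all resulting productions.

S → x; TX → x; A → x; TY → y; B → x; C → y; S → C X0; X0 → A B; A → TX X1; X1 → A S; A → B X2; X2 → TX A; B → A B; B → TY X3; X3 → TX TY; C → A TY; C → TY X4; X4 → TX X5; X5 → TY TX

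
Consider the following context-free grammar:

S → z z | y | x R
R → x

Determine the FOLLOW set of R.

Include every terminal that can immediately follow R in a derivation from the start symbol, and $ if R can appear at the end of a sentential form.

We compute FOLLOW(R) using the standard algorithm.
FOLLOW(S) starts with {$}.
FIRST(R) = {x}
FIRST(S) = {x, y, z}
FOLLOW(R) = {$}
FOLLOW(S) = {$}
Therefore, FOLLOW(R) = {$}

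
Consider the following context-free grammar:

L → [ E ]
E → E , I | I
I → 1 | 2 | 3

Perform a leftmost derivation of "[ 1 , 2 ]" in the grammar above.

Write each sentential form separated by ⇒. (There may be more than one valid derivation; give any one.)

L ⇒ [ E ] ⇒ [ E , I ] ⇒ [ I , I ] ⇒ [ 1 , I ] ⇒ [ 1 , 2 ]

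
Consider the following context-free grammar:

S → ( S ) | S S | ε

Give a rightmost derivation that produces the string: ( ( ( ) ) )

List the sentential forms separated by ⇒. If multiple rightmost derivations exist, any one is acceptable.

S ⇒ ( S ) ⇒ ( ( S ) ) ⇒ ( ( ( S ) ) ) ⇒ ( ( ( ) ) )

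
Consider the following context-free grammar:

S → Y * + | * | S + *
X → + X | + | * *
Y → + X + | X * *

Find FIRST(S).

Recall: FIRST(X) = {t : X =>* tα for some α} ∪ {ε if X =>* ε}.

We compute FIRST(S) using the standard algorithm.
FIRST(S) = {*, +}
FIRST(X) = {*, +}
FIRST(Y) = {*, +}
Therefore, FIRST(S) = {*, +}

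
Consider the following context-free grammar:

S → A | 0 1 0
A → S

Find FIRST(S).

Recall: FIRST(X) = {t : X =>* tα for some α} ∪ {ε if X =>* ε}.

We compute FIRST(S) using the standard algorithm.
FIRST(A) = {0}
FIRST(S) = {0}
Therefore, FIRST(S) = {0}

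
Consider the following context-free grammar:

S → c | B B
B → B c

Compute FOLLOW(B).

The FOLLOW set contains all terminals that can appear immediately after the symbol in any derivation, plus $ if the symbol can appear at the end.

We compute FOLLOW(B) using the standard algorithm.
FOLLOW(S) starts with {$}.
FIRST(B) = {}
FIRST(S) = {c}
FOLLOW(B) = {$, c}
FOLLOW(S) = {$}
Therefore, FOLLOW(B) = {$, c}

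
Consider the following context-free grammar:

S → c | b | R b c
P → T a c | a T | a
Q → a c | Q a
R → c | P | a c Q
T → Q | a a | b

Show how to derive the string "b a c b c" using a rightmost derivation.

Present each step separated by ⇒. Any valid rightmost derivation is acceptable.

S ⇒ R b c ⇒ P b c ⇒ T a c b c ⇒ b a c b c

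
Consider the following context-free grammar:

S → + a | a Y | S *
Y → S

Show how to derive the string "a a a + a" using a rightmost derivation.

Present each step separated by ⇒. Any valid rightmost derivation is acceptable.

S ⇒ a Y ⇒ a S ⇒ a a Y ⇒ a a S ⇒ a a a Y ⇒ a a a S ⇒ a a a + a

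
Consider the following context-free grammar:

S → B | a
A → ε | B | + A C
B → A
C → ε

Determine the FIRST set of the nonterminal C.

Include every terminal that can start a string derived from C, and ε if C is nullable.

We compute FIRST(C) using the standard algorithm.
FIRST(A) = {+, ε}
FIRST(B) = {+, ε}
FIRST(C) = {ε}
FIRST(S) = {+, a, ε}
Therefore, FIRST(C) = {ε}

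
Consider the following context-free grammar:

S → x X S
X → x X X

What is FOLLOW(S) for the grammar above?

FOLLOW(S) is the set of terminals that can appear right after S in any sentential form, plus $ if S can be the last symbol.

We compute FOLLOW(S) using the standard algorithm.
FOLLOW(S) starts with {$}.
FIRST(S) = {x}
FIRST(X) = {x}
FOLLOW(S) = {$}
FOLLOW(X) = {x}
Therefore, FOLLOW(S) = {$}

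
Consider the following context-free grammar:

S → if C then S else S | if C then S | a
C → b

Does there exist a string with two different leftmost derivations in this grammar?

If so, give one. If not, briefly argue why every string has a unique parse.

Yes - the string 'if b then a else if b then if b then a else a' has two distinct leftmost derivations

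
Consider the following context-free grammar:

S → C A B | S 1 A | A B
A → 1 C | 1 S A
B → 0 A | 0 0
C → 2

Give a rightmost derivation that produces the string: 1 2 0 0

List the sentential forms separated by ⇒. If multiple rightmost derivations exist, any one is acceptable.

S ⇒ A B ⇒ A 0 0 ⇒ 1 C 0 0 ⇒ 1 2 0 0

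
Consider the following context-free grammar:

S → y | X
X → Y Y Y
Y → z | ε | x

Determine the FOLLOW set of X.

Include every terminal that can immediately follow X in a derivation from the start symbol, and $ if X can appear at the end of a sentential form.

We compute FOLLOW(X) using the standard algorithm.
FOLLOW(S) starts with {$}.
FIRST(S) = {x, y, z, ε}
FIRST(X) = {x, z, ε}
FIRST(Y) = {x, z, ε}
FOLLOW(S) = {$}
FOLLOW(X) = {$}
FOLLOW(Y) = {$, x, z}
Therefore, FOLLOW(X) = {$}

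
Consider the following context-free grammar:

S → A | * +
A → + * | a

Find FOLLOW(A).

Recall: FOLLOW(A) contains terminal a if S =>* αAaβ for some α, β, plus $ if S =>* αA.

We compute FOLLOW(A) using the standard algorithm.
FOLLOW(S) starts with {$}.
FIRST(A) = {+, a}
FIRST(S) = {*, +, a}
FOLLOW(A) = {$}
FOLLOW(S) = {$}
Therefore, FOLLOW(A) = {$}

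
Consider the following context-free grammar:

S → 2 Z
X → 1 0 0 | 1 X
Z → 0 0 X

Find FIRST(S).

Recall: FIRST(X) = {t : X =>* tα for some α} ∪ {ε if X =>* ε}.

We compute FIRST(S) using the standard algorithm.
FIRST(S) = {2}
FIRST(X) = {1}
FIRST(Z) = {0}
Therefore, FIRST(S) = {2}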